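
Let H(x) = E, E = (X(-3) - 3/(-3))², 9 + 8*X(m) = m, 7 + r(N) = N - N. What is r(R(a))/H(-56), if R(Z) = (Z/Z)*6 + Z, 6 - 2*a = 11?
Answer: -28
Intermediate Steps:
a = -5/2 (a = 3 - ½*11 = 3 - 11/2 = -5/2 ≈ -2.5000)
R(Z) = 6 + Z (R(Z) = 1*6 + Z = 6 + Z)
r(N) = -7 (r(N) = -7 + (N - N) = -7 + 0 = -7)
X(m) = -9/8 + m/8
E = ¼ (E = ((-9/8 + (⅛)*(-3)) - 3/(-3))² = ((-9/8 - 3/8) - 3*(-⅓))² = (-3/2 + 1)² = (-½)² = ¼ ≈ 0.25000)
H(x) = ¼
r(R(a))/H(-56) = -7/¼ = -7*4 = -28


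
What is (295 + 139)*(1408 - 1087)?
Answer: 139314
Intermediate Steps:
(295 + 139)*(1408 - 1087) = 434*321 = 139314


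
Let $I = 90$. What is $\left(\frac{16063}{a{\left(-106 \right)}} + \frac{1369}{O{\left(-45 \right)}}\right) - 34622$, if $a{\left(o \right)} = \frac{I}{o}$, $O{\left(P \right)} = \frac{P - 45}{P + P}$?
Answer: $- \frac{2347724}{45} \approx -52172.0$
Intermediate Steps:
$O{\left(P \right)} = \frac{-45 + P}{2 P}$
$a{\left(o \right)} = \frac{90}{o}$
$\left(\frac{16063}{a{\left(-106 \right)}} + \frac{1369}{O{\left(-45 \right)}}\right) - 34622 = \left(\frac{16063}{90 \frac{1}{-106}} + \frac{1369}{\frac{1}{2} \frac{1}{-45} \left(-45 - 45\right)}\right) - 34622 = \left(\frac{16063}{90 \left(- \frac{1}{106}\right)} + \frac{1369}{\frac{1}{2} \left(- \frac{1}{45}\right) \left(-90\right)}\right) - 34622 = \left(\frac{16063}{- \frac{45}{53}} + \frac{1369}{1}\right) - 34622 = \left(16063 \left(- \frac{53}{45}\right) + 1369 \cdot 1\right) - 34622 = \left(- \frac{851339}{45} + 1369\right) - 34622 = - \frac{789734}{45} - 34622 = - \frac{2347724}{45}$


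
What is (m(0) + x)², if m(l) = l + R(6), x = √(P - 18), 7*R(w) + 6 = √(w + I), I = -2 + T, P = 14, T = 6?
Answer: (6 - √10 - 14*I)²/49 ≈ -3.8357 - 1.6216*I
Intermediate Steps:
I = 4 (I = -2 + 6 = 4)
R(w) = -6/7 + √(4 + w)/7 (R(w) = -6/7 + √(w + 4)/7 = -6/7 + √(4 + w)/7)
x = 2*I (x = √(14 - 18) = √(-4) = 2*I ≈ 2.0*I)
m(l) = -6/7 + l + √10/7 (m(l) = l + (-6/7 + √(4 + 6)/7) = l + (-6/7 + √10/7) = -6/7 + l + √10/7)
(m(0) + x)² = ((-6/7 + 0 + √10/7) + 2*I)² = ((-6/7 + √10/7) + 2*I)² = (-6/7 + 2*I + √10/7)²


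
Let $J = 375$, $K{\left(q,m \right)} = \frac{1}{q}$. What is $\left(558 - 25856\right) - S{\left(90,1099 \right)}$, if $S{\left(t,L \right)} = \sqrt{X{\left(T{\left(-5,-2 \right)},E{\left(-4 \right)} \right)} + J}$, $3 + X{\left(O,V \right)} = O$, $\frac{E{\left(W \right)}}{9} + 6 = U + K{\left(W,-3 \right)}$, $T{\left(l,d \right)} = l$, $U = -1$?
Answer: $-25298 - \sqrt{367} \approx -25317.0$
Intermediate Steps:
$E{\left(W \right)} = -63 + \frac{9}{W}$ ($E{\left(W \right)} = -54 + 9 \left(-1 + \frac{1}{W}\right) = -54 - \left(9 - \frac{9}{W}\right) = -63 + \frac{9}{W}$)
$X{\left(O,V \right)} = -3 + O$
$S{\left(t,L \right)} = \sqrt{367}$ ($S{\left(t,L \right)} = \sqrt{\left(-3 - 5\right) + 375} = \sqrt{-8 + 375} = \sqrt{367}$)
$\left(558 - 25856\right) - S{\left(90,1099 \right)} = \left(558 - 25856\right) - \sqrt{367} = -25298 - \sqrt{367}$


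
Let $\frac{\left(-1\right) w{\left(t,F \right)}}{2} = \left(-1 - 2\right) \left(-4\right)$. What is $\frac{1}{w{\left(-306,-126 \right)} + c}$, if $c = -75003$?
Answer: $- \frac{1}{75027} \approx -1.3329 \cdot 10^{-5}$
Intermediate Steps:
$w{\left(t,F \right)} = -24$ ($w{\left(t,F \right)} = - 2 \left(-1 - 2\right) \left(-4\right) = - 2 \left(\left(-3\right) \left(-4\right)\right) = \left(-2\right) 12 = -24$)
$\frac{1}{w{\left(-306,-126 \right)} + c} = \frac{1}{-24 - 75003} = \frac{1}{-75027} = - \frac{1}{75027}$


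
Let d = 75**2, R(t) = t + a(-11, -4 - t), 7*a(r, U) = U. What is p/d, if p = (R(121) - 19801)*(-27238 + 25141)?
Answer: 6425441/875 ≈ 7343.4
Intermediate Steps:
a(r, U) = U/7
R(t) = -4/7 + 6*t/7 (R(t) = t + (-4 - t)/7 = t + (-4/7 - t/7) = -4/7 + 6*t/7)
p = 289144845/7 (p = ((-4/7 + (6/7)*121) - 19801)*(-27238 + 25141) = ((-4/7 + 726/7) - 19801)*(-2097) = (722/7 - 19801)*(-2097) = -137885/7*(-2097) = 289144845/7 ≈ 4.1306e+7)
d = 5625
p/d = (289144845/7)/5625 = (289144845/7)*(1/5625) = 6425441/875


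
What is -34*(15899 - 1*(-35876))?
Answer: -1760350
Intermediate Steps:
-34*(15899 - 1*(-35876)) = -34*(15899 + 35876) = -34*51775 = -1760350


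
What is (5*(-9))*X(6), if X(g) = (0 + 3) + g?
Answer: -405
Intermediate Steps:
X(g) = 3 + g
(5*(-9))*X(6) = (5*(-9))*(3 + 6) = -45*9 = -405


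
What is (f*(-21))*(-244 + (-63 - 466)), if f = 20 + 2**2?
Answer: 389592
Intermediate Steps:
f = 24 (f = 20 + 4 = 24)
(f*(-21))*(-244 + (-63 - 466)) = (24*(-21))*(-244 + (-63 - 466)) = -504*(-244 - 529) = -504*(-773) = 389592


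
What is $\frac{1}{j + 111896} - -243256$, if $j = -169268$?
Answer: $\frac{13956083231}{57372} \approx 2.4326 \cdot 10^{5}$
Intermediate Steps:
$\frac{1}{j + 111896} - -243256 = \frac{1}{-169268 + 111896} - -243256 = \frac{1}{-57372} + 243256 = - \frac{1}{57372} + 243256 = \frac{13956083231}{57372}$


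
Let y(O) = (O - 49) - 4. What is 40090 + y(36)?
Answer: 40073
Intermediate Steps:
y(O) = -53 + O (y(O) = (-49 + O) - 4 = -53 + O)
40090 + y(36) = 40090 + (-53 + 36) = 40090 - 17 = 40073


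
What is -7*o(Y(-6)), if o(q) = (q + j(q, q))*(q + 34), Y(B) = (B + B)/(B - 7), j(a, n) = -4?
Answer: 127120/169 ≈ 752.19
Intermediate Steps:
Y(B) = 2*B/(-7 + B) (Y(B) = (2*B)/(-7 + B) = 2*B/(-7 + B))
o(q) = (-4 + q)*(34 + q) (o(q) = (q - 4)*(q + 34) = (-4 + q)*(34 + q))
-7*o(Y(-6)) = -7*(-136 + (2*(-6)/(-7 - 6))² + 30*(2*(-6)/(-7 - 6))) = -7*(-136 + (2*(-6)/(-13))² + 30*(2*(-6)/(-13))) = -7*(-136 + (2*(-6)*(-1/13))² + 30*(2*(-6)*(-1/13))) = -7*(-136 + (12/13)² + 30*(12/13)) = -7*(-136 + 144/169 + 360/13) = -7*(-18160/169) = 127120/169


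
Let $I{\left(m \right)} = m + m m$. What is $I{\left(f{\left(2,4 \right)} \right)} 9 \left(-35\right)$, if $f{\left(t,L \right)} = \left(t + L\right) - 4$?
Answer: $-1890$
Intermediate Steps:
$f{\left(t,L \right)} = -4 + L + t$ ($f{\left(t,L \right)} = \left(L + t\right) - 4 = -4 + L + t$)
$I{\left(m \right)} = m + m^{2}$
$I{\left(f{\left(2,4 \right)} \right)} 9 \left(-35\right) = \left(-4 + 4 + 2\right) \left(1 + \left(-4 + 4 + 2\right)\right) 9 \left(-35\right) = 2 \left(1 + 2\right) 9 \left(-35\right) = 2 \cdot 3 \cdot 9 \left(-35\right) = 6 \cdot 9 \left(-35\right) = 54 \left(-35\right) = -1890$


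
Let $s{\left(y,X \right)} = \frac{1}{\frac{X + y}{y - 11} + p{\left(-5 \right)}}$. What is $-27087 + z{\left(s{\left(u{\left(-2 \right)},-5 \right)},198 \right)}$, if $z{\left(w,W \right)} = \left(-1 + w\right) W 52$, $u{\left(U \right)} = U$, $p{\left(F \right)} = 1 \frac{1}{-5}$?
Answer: $-6963$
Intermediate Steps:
$p{\left(F \right)} = - \frac{1}{5}$ ($p{\left(F \right)} = 1 \left(- \frac{1}{5}\right) = - \frac{1}{5}$)
$s{\left(y,X \right)} = \frac{1}{- \frac{1}{5} + \frac{X + y}{-11 + y}}$ ($s{\left(y,X \right)} = \frac{1}{\frac{X + y}{y - 11} - \frac{1}{5}} = \frac{1}{\frac{X + y}{-11 + y} - \frac{1}{5}} = \frac{1}{- \frac{1}{5} + \frac{X + y}{-11 + y}}$)
$z{\left(w,W \right)} = 52 W \left(-1 + w\right)$ ($z{\left(w,W \right)} = W \left(-1 + w\right) 52 = 52 W \left(-1 + w\right)$)
$-27087 + z{\left(s{\left(u{\left(-2 \right)},-5 \right)},198 \right)} = -27087 + 52 \cdot 198 \left(-1 + \frac{5 \left(-11 - 2\right)}{11 + 4 \left(-2\right) + 5 \left(-5\right)}\right) = -27087 + 52 \cdot 198 \left(-1 + 5 \frac{1}{11 - 8 - 25} \left(-13\right)\right) = -27087 + 52 \cdot 198 \left(-1 + 5 \frac{1}{-22} \left(-13\right)\right) = -27087 + 52 \cdot 198 \left(-1 + 5 \left(- \frac{1}{22}\right) \left(-13\right)\right) = -27087 + 52 \cdot 198 \left(-1 + \frac{65}{22}\right) = -27087 + 52 \cdot 198 \cdot \frac{43}{22} = -27087 + 20124 = -6963$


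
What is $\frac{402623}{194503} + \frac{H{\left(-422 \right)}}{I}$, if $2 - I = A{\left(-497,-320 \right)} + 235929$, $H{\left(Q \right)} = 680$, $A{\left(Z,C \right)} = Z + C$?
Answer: $\frac{556049597}{268997649} \approx 2.0671$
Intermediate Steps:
$A{\left(Z,C \right)} = C + Z$
$I = -235110$ ($I = 2 - \left(\left(-320 - 497\right) + 235929\right) = 2 - \left(-817 + 235929\right) = 2 - 235112 = -235110$)
$\frac{402623}{194503} + \frac{H{\left(-422 \right)}}{I} = \frac{402623}{194503} + \frac{680}{-235110} = 402623 \cdot \frac{1}{194503} + 680 \left(- \frac{1}{235110}\right) = \frac{402623}{194503} - \frac{4}{1383} = \frac{556049597}{268997649}$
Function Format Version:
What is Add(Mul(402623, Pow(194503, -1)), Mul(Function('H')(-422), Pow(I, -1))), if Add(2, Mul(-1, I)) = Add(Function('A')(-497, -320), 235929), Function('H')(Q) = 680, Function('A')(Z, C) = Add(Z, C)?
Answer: Rational(556049597, 268997649) ≈ 2.0671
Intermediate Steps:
Function('A')(Z, C) = Add(C, Z)
I = -235110 (I = Add(2, Mul(-1, Add(Add(-320, -497), 235929))) = Add(2, Mul(-1, Add(-817, 235929))) = Add(2, Mul(-1, 235112)) = Add(2, -235112) = -235110)
Add(Mul(402623, Pow(194503, -1)), Mul(Function('H')(-422), Pow(I, -1))) = Add(Mul(402623, Pow(194503, -1)), Mul(680, Pow(-235110, -1))) = Add(Mul(402623, Rational(1, 194503)), Mul(680, Rational(-1, 235110))) = Add(Rational(402623, 194503), Rational(-4, 1383)) = Rational(556049597, 268997649)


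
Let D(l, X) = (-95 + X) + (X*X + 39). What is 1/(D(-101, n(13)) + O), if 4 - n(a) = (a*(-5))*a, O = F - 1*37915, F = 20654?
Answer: 1/704333 ≈ 1.4198e-6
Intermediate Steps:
O = -17261 (O = 20654 - 1*37915 = 20654 - 37915 = -17261)
n(a) = 4 + 5*a² (n(a) = 4 - a*(-5)*a = 4 - (-5*a)*a = 4 - (-5)*a² = 4 + 5*a²)
D(l, X) = -56 + X + X² (D(l, X) = (-95 + X) + (X² + 39) = (-95 + X) + (39 + X²) = -56 + X + X²)
1/(D(-101, n(13)) + O) = 1/((-56 + (4 + 5*13²) + (4 + 5*13²)²) - 17261) = 1/((-56 + (4 + 5*169) + (4 + 5*169)²) - 17261) = 1/((-56 + (4 + 845) + (4 + 845)²) - 17261) = 1/((-56 + 849 + 849²) - 17261) = 1/((-56 + 849 + 720801) - 17261) = 1/(721594 - 17261) = 1/704333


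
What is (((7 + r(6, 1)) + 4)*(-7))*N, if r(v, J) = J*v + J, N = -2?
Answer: 252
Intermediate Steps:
r(v, J) = J + J*v
(((7 + r(6, 1)) + 4)*(-7))*N = (((7 + 1*(1 + 6)) + 4)*(-7))*(-2) = (((7 + 1*7) + 4)*(-7))*(-2) = (((7 + 7) + 4)*(-7))*(-2) = ((14 + 4)*(-7))*(-2) = (18*(-7))*(-2) = -126*(-2) = 252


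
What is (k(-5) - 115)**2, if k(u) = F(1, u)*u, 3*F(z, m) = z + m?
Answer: 105625/9 ≈ 11736.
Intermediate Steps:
F(z, m) = m/3 + z/3 (F(z, m) = (z + m)/3 = (m + z)/3 = m/3 + z/3)
k(u) = u*(1/3 + u/3) (k(u) = (u/3 + (1/3)*1)*u = (u/3 + 1/3)*u = (1/3 + u/3)*u = u*(1/3 + u/3))
(k(-5) - 115)**2 = ((1/3)*(-5)*(1 - 5) - 115)**2 = ((1/3)*(-5)*(-4) - 115)**2 = (20/3 - 115)**2 = (-325/3)**2 = 105625/9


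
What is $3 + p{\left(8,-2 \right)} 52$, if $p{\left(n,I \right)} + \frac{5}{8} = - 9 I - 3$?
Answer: $\frac{1501}{2} \approx 750.5$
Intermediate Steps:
$p{\left(n,I \right)} = - \frac{29}{8} - 9 I$ ($p{\left(n,I \right)} = - \frac{5}{8} - \left(3 + 9 I\right) = - \frac{29}{8} - 9 I$)
$3 + p{\left(8,-2 \right)} 52 = 3 + \left(- \frac{29}{8} - -18\right) 52 = 3 + \left(- \frac{29}{8} + 18\right) 52 = 3 + \frac{115}{8} \cdot 52 = 3 + \frac{1495}{2} = \frac{1501}{2}$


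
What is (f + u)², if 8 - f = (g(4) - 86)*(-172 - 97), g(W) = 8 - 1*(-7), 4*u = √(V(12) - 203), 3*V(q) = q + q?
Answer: (76364 - I*√195)²/16 ≈ 3.6447e+8 - 1.333e+5*I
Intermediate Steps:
V(q) = 2*q/3 (V(q) = (q + q)/3 = (2*q)/3 = 2*q/3)
u = I*√195/4 (u = √((⅔)*12 - 203)/4 = √(8 - 203)/4 = √(-195)/4 = (I*√195)/4 = I*√195/4 ≈ 3.4911*I)
g(W) = 15 (g(W) = 8 + 7 = 15)
f = -19091 (f = 8 - (15 - 86)*(-172 - 97) = 8 - (-71)*(-269) = 8 - 1*19099 = 8 - 19099 = -19091)
(f + u)² = (-19091 + I*√195/4)²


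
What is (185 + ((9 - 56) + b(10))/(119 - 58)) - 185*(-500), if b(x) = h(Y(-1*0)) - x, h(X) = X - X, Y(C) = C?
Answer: 5653728/61 ≈ 92684.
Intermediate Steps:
h(X) = 0
b(x) = -x (b(x) = 0 - x = -x)
(185 + ((9 - 56) + b(10))/(119 - 58)) - 185*(-500) = (185 + ((9 - 56) - 1*10)/(119 - 58)) - 185*(-500) = (185 + (-47 - 10)/61) + 92500 = (185 - 57*1/61) + 92500 = (185 - 57/61) + 92500 = 11228/61 + 92500 = 5653728/61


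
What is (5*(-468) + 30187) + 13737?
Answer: 41584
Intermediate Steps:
(5*(-468) + 30187) + 13737 = (-2340 + 30187) + 13737 = 27847 + 13737 = 41584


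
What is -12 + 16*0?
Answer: -12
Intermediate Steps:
-12 + 16*0 = -12 + 0 = -12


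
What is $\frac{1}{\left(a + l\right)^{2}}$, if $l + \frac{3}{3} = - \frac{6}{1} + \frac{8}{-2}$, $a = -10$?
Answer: $\frac{1}{441} \approx 0.0022676$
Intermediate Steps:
$l = -11$ ($l = -1 + \left(- \frac{6}{1} + \frac{8}{-2}\right) = -1 + \left(\left(-6\right) 1 + 8 \left(- \frac{1}{2}\right)\right) = -1 - 10 = -11$)
$\frac{1}{\left(a + l\right)^{2}} = \frac{1}{\left(-10 - 11\right)^{2}} = \frac{1}{\left(-21\right)^{2}} = \frac{1}{441}$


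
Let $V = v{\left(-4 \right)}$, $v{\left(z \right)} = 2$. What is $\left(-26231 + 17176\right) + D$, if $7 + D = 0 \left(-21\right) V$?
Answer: $-9062$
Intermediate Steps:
$V = 2$
$D = -7$ ($D = -7 + 0 \left(-21\right) 2 = -7 + 0 \cdot 2 = -7 + 0 = -7$)
$\left(-26231 + 17176\right) + D = \left(-26231 + 17176\right) - 7 = -9055 - 7 = -9062$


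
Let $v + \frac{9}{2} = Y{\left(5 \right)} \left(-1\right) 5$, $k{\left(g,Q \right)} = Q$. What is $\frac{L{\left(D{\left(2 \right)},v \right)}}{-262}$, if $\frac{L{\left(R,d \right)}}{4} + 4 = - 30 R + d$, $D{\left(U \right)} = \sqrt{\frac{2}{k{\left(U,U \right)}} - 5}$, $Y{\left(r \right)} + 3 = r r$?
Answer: $\frac{237}{131} + \frac{120 i}{131} \approx 1.8092 + 0.91603 i$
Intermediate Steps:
$Y{\left(r \right)} = -3 + r^{2}$ ($Y{\left(r \right)} = -3 + r r = -3 + r^{2}$)
$v = - \frac{229}{2}$ ($v = - \frac{9}{2} + \left(-3 + 5^{2}\right) \left(-1\right) 5 = - \frac{9}{2} + \left(-3 + 25\right) \left(-1\right) 5 = - \frac{9}{2} + 22 \left(-1\right) 5 = - \frac{9}{2} - 110 = - \frac{229}{2} \approx -114.5$)
$D{\left(U \right)} = \sqrt{-5 + \frac{2}{U}}$ ($D{\left(U \right)} = \sqrt{\frac{2}{U} - 5} = \sqrt{-5 + \frac{2}{U}}$)
$L{\left(R,d \right)} = -16 - 120 R + 4 d$ ($L{\left(R,d \right)} = -16 + 4 \left(- 30 R + d\right) = -16 + 4 \left(d - 30 R\right) = -16 - \left(- 4 d + 120 R\right) = -16 - 120 R + 4 d$)
$\frac{L{\left(D{\left(2 \right)},v \right)}}{-262} = \frac{-16 - 120 \sqrt{-5 + \frac{2}{2}} + 4 \left(- \frac{229}{2}\right)}{-262} = \left(-16 - 120 \sqrt{-5 + 2 \cdot \frac{1}{2}} - 458\right) \left(- \frac{1}{262}\right) = \left(-16 - 120 \sqrt{-5 + 1} - 458\right) \left(- \frac{1}{262}\right) = \left(-16 - 120 \sqrt{-4} - 458\right) \left(- \frac{1}{262}\right) = \left(-16 - 120 \cdot 2 i - 458\right) \left(- \frac{1}{262}\right) = \left(-16 - 240 i - 458\right) \left(- \frac{1}{262}\right) = \left(-474 - 240 i\right) \left(- \frac{1}{262}\right) = \frac{237}{131} + \frac{120 i}{131}$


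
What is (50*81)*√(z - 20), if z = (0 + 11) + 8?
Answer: 4050*I ≈ 4050.0*I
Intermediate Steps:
z = 19 (z = 11 + 8 = 19)
(50*81)*√(z - 20) = (50*81)*√(19 - 20) = 4050*√(-1) = 4050*I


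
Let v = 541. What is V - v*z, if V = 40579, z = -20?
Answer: 51399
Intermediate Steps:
V - v*z = 40579 - 541*(-20) = 40579 - 1*(-10820) = 40579 + 10820 = 51399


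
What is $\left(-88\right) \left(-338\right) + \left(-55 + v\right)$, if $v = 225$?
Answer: $29914$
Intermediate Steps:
$\left(-88\right) \left(-338\right) + \left(-55 + v\right) = \left(-88\right) \left(-338\right) + \left(-55 + 225\right) = 29744 + 170 = 29914$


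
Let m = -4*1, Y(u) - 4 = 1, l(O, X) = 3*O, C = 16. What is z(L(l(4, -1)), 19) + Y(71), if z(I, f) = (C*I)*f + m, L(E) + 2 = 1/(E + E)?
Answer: -1783/3 ≈ -594.33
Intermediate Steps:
L(E) = -2 + 1/(2*E) (L(E) = -2 + 1/(E + E) = -2 + 1/(2*E))
Y(u) = 5 (Y(u) = 4 + 1 = 5)
m = -4
z(I, f) = -4 + 16*I*f (z(I, f) = (16*I)*f - 4 = 16*I*f - 4 = -4 + 16*I*f)
z(L(l(4, -1)), 19) + Y(71) = (-4 + 16*(-2 + 1/(2*((3*4))))*19) + 5 = (-4 + 16*(-2 + (½)/12)*19) + 5 = (-4 + 16*(-2 + (½)*(1/12))*19) + 5 = (-4 + 16*(-2 + 1/24)*19) + 5 = (-4 + 16*(-47/24)*19) + 5 = (-4 - 1786/3) + 5 = -1798/3 + 5 = -1783/3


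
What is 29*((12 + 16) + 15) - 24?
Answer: 1223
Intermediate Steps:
29*((12 + 16) + 15) - 24 = 29*(28 + 15) - 24 = 29*43 - 24 = 1247 - 24 = 1223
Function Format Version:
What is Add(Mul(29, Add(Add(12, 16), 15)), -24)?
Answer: 1223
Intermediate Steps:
Add(Mul(29, Add(Add(12, 16), 15)), -24) = Add(Mul(29, Add(28, 15)), -24) = Add(Mul(29, 43), -24) = Add(1247, -24) = 1223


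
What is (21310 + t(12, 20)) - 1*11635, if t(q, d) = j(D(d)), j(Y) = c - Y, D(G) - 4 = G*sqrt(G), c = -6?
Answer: 9665 - 40*sqrt(5) ≈ 9575.6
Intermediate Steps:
D(G) = 4 + G**(3/2) (D(G) = 4 + G*sqrt(G) = 4 + G**(3/2))
j(Y) = -6 - Y
t(q, d) = -10 - d**(3/2) (t(q, d) = -6 - (4 + d**(3/2)) = -6 + (-4 - d**(3/2)) = -10 - d**(3/2))
(21310 + t(12, 20)) - 1*11635 = (21310 + (-10 - 20**(3/2))) - 1*11635 = (21310 + (-10 - 40*sqrt(5))) - 11635 = (21300 - 40*sqrt(5)) - 11635 = 9665 - 40*sqrt(5)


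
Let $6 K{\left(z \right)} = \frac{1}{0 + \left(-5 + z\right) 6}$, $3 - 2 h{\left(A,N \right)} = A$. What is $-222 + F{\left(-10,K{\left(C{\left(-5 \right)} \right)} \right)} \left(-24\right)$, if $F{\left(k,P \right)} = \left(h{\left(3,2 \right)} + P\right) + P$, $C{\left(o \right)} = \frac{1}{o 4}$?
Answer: $- \frac{67186}{303} \approx -221.74$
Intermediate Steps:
$h{\left(A,N \right)} = \frac{3}{2} - \frac{A}{2}$
$C{\left(o \right)} = \frac{1}{4 o}$
$K{\left(z \right)} = \frac{1}{6 \left(-30 + 6 z\right)}$ ($K{\left(z \right)} = \frac{1}{6 \left(0 + \left(-5 + z\right) 6\right)} = \frac{1}{6 \left(0 + \left(-30 + 6 z\right)\right)} = \frac{1}{6 \left(-30 + 6 z\right)}$)
$F{\left(k,P \right)} = 2 P$ ($F{\left(k,P \right)} = \left(\left(\frac{3}{2} - \frac{3}{2}\right) + P\right) + P = \left(0 + P\right) + P = P + P = 2 P$)
$-222 + F{\left(-10,K{\left(C{\left(-5 \right)} \right)} \right)} \left(-24\right) = -222 + 2 \frac{1}{36 \left(-5 + \frac{1}{4 \left(-5\right)}\right)} \left(-24\right) = -222 + 2 \frac{1}{36 \left(-5 + \frac{1}{4} \left(- \frac{1}{5}\right)\right)} \left(-24\right) = -222 + 2 \frac{1}{36 \left(-5 - \frac{1}{20}\right)} \left(-24\right) = -222 + 2 \frac{1}{36 \left(- \frac{101}{20}\right)} \left(-24\right) = -222 + 2 \cdot \frac{1}{36} \left(- \frac{20}{101}\right) \left(-24\right) = -222 + 2 \left(- \frac{5}{909}\right) \left(-24\right) = -222 - - \frac{80}{303} = -222 + \frac{80}{303} = - \frac{67186}{303}$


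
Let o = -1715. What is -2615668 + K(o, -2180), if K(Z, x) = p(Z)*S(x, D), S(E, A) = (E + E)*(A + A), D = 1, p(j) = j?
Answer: 12339132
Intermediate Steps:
S(E, A) = 4*A*E (S(E, A) = (2*E)*(2*A) = 4*A*E)
K(Z, x) = 4*Z*x (K(Z, x) = Z*(4*1*x) = Z*(4*x) = 4*Z*x)
-2615668 + K(o, -2180) = -2615668 + 4*(-1715)*(-2180) = -2615668 + 14954800 = 12339132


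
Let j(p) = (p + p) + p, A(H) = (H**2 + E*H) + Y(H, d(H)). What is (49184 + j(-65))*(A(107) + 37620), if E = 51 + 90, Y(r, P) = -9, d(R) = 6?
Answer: 3142497383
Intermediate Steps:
E = 141
A(H) = -9 + H**2 + 141*H (A(H) = (H**2 + 141*H) - 9 = -9 + H**2 + 141*H)
j(p) = 3*p (j(p) = 2*p + p = 3*p)
(49184 + j(-65))*(A(107) + 37620) = (49184 + 3*(-65))*((-9 + 107**2 + 141*107) + 37620) = (49184 - 195)*((-9 + 11449 + 15087) + 37620) = 48989*(26527 + 37620) = 48989*64147 = 3142497383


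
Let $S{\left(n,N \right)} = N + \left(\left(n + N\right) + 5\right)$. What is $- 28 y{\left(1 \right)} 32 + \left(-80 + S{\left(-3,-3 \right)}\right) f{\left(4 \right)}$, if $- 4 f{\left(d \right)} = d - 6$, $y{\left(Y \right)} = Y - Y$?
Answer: $-42$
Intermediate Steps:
$y{\left(Y \right)} = 0$
$f{\left(d \right)} = \frac{3}{2} - \frac{d}{4}$ ($f{\left(d \right)} = - \frac{d - 6}{4} = - \frac{-6 + d}{4} = \frac{3}{2} - \frac{d}{4}$)
$S{\left(n,N \right)} = 5 + n + 2 N$ ($S{\left(n,N \right)} = N + \left(\left(N + n\right) + 5\right) = N + \left(5 + N + n\right) = 5 + n + 2 N$)
$- 28 y{\left(1 \right)} 32 + \left(-80 + S{\left(-3,-3 \right)}\right) f{\left(4 \right)} = \left(-28\right) 0 \cdot 32 + \left(-80 + \left(5 - 3 + 2 \left(-3\right)\right)\right) \left(\frac{3}{2} - 1\right) = 0 \cdot 32 + \left(-80 - 4\right) \left(\frac{3}{2} - 1\right) = 0 + \left(-80 - 4\right) \frac{1}{2} = 0 - 42 = -42$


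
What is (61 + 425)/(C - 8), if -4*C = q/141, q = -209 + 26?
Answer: -30456/481 ≈ -63.318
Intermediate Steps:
q = -183
C = 61/188 (C = -(-183)/(4*141) = -1/4*(-61/47) = 61/188 ≈ 0.32447)
(61 + 425)/(C - 8) = (61 + 425)/(61/188 - 8) = 486/(-1443/188) = 486*(-188/1443) = -30456/481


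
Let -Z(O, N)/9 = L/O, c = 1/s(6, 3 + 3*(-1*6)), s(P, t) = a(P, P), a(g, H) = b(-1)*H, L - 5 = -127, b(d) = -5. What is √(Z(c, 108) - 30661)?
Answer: I*√63601 ≈ 252.19*I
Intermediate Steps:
L = -122 (L = 5 - 127 = -122)
a(g, H) = -5*H
s(P, t) = -5*P
c = -1/30 (c = 1/(-5*6) = 1/(-30) = -1/30 ≈ -0.033333)
Z(O, N) = 1098/O (Z(O, N) = -(-1098)/O = 1098/O)
√(Z(c, 108) - 30661) = √(1098/(-1/30) - 30661) = √(1098*(-30) - 30661) = √(-32940 - 30661) = √(-63601) = I*√63601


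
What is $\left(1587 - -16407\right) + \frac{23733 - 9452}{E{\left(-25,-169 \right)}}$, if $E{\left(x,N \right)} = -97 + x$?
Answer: $\frac{2180987}{122} \approx 17877.0$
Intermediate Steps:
$\left(1587 - -16407\right) + \frac{23733 - 9452}{E{\left(-25,-169 \right)}} = \left(1587 - -16407\right) + \frac{23733 - 9452}{-97 - 25} = \left(1587 + 16407\right) + \frac{23733 - 9452}{-122} = 17994 + 14281 \left(- \frac{1}{122}\right) = 17994 - \frac{14281}{122} = \frac{2180987}{122}$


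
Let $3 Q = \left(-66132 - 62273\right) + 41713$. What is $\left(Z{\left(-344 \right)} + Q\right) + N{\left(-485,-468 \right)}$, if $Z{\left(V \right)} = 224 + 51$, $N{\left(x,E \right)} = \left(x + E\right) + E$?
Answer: $- \frac{90130}{3} \approx -30043.0$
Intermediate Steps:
$N{\left(x,E \right)} = x + 2 E$ ($N{\left(x,E \right)} = \left(E + x\right) + E = x + 2 E$)
$Z{\left(V \right)} = 275$
$Q = - \frac{86692}{3}$ ($Q = \frac{\left(-66132 - 62273\right) + 41713}{3} = \frac{-128405 + 41713}{3} = \frac{1}{3} \left(-86692\right) = - \frac{86692}{3} \approx -28897.0$)
$\left(Z{\left(-344 \right)} + Q\right) + N{\left(-485,-468 \right)} = \left(275 - \frac{86692}{3}\right) + \left(-485 + 2 \left(-468\right)\right) = - \frac{85867}{3} - 1421 = - \frac{90130}{3}$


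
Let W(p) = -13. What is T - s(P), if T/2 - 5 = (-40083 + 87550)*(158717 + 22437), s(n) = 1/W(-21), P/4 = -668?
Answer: 223569759999/13 ≈ 1.7198e+10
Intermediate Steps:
P = -2672 (P = 4*(-668) = -2672)
s(n) = -1/13 (s(n) = 1/(-13) = -1/13)
T = 17197673846 (T = 10 + 2*((-40083 + 87550)*(158717 + 22437)) = 10 + 2*(47467*181154) = 10 + 2*8598836918 = 10 + 17197673836 = 17197673846)
T - s(P) = 17197673846 - 1*(-1/13) = 17197673846 + 1/13 = 223569759999/13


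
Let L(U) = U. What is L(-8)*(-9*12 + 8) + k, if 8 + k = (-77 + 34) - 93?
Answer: 656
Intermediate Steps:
k = -144 (k = -8 + ((-77 + 34) - 93) = -8 + (-43 - 93) = -8 - 136 = -144)
L(-8)*(-9*12 + 8) + k = -8*(-9*12 + 8) - 144 = -8*(-108 + 8) - 144 = -8*(-100) - 144 = 800 - 144 = 656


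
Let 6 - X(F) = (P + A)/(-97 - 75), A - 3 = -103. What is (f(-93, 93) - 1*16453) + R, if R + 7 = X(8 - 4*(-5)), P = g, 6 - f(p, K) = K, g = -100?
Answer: -711313/43 ≈ -16542.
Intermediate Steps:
A = -100 (A = 3 - 103 = -100)
f(p, K) = 6 - K
P = -100
X(F) = 208/43 (X(F) = 6 - (-100 - 100)/(-97 - 75) = 6 - (-200)/(-172) = 6 - (-200)*(-1)/172 = 6 - 1*50/43 = 6 - 50/43 = 208/43)
R = -93/43 (R = -7 + 208/43 = -93/43 ≈ -2.1628)
(f(-93, 93) - 1*16453) + R = ((6 - 1*93) - 1*16453) - 93/43 = ((6 - 93) - 16453) - 93/43 = (-87 - 16453) - 93/43 = -16540 - 93/43 = -711313/43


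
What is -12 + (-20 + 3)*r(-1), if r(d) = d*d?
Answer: -29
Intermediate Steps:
r(d) = d²
-12 + (-20 + 3)*r(-1) = -12 + (-20 + 3)*(-1)² = -12 - 17*1 = -12 - 17 = -29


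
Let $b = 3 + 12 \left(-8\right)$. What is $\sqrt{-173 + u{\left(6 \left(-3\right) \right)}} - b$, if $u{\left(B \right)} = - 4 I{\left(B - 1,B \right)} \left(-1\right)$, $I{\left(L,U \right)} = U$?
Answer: $93 + 7 i \sqrt{5} \approx 93.0 + 15.652 i$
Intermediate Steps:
$u{\left(B \right)} = 4 B$ ($u{\left(B \right)} = - 4 B \left(-1\right) = 4 B$)
$b = -93$ ($b = 3 - 96 = -93$)
$\sqrt{-173 + u{\left(6 \left(-3\right) \right)}} - b = \sqrt{-173 + 4 \cdot 6 \left(-3\right)} - -93 = \sqrt{-173 + 4 \left(-18\right)} + 93 = \sqrt{-173 - 72} + 93 = \sqrt{-245} + 93 = 7 i \sqrt{5} + 93 = 93 + 7 i \sqrt{5}$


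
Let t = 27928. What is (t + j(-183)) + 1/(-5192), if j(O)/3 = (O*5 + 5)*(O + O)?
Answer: 5332744735/5192 ≈ 1.0271e+6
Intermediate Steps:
j(O) = 6*O*(5 + 5*O) (j(O) = 3*((O*5 + 5)*(O + O)) = 3*((5*O + 5)*(2*O)) = 3*((5 + 5*O)*(2*O)) = 3*(2*O*(5 + 5*O)) = 6*O*(5 + 5*O))
(t + j(-183)) + 1/(-5192) = (27928 + 30*(-183)*(1 - 183)) + 1/(-5192) = (27928 + 30*(-183)*(-182)) - 1/5192 = (27928 + 999180) - 1/5192 = 1027108 - 1/5192 = 5332744735/5192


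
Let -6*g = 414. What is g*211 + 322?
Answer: -14237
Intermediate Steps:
g = -69 (g = -⅙*414 = -69)
g*211 + 322 = -69*211 + 322 = -14559 + 322 = -14237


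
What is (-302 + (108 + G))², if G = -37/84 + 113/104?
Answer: 178324621225/4769856 ≈ 37386.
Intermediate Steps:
G = 1411/2184 (G = -37*1/84 + 113*(1/104) = -37/84 + 113/104 = 1411/2184 ≈ 0.64606)
(-302 + (108 + G))² = (-302 + (108 + 1411/2184))² = (-302 + 237283/2184)² = (-422285/2184)² = 178324621225/4769856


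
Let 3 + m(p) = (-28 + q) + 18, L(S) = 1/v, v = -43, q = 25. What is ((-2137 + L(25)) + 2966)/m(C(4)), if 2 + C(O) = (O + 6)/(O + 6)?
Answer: 5941/86 ≈ 69.081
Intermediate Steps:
L(S) = -1/43 (L(S) = 1/(-43) = -1/43)
C(O) = -1 (C(O) = -2 + (O + 6)/(O + 6) = -2 + (6 + O)/(6 + O) = -2 + 1 = -1)
m(p) = 12 (m(p) = -3 + ((-28 + 25) + 18) = -3 + (-3 + 18) = -3 + 15 = 12)
((-2137 + L(25)) + 2966)/m(C(4)) = ((-2137 - 1/43) + 2966)/12 = (-91892/43 + 2966)*(1/12) = (35646/43)*(1/12) = 5941/86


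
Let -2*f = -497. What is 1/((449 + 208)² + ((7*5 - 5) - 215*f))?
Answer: 2/756503 ≈ 2.6437e-6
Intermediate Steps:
f = 497/2 (f = -½*(-497) = 497/2 ≈ 248.50)
1/((449 + 208)² + ((7*5 - 5) - 215*f)) = 1/((449 + 208)² + ((7*5 - 5) - 215*497/2)) = 1/(657² + ((35 - 5) - 106855/2)) = 1/(431649 + (30 - 106855/2)) = 1/(431649 - 106795/2) = 1/(756503/2) = 2/756503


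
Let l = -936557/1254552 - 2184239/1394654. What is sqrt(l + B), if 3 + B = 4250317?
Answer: sqrt(813225680110213739990327900778)/437416491252 ≈ 2061.6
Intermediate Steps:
B = 4250314 (B = -3 + 4250317 = 4250314)
l = -2023207186103/874832982504 (l = -936557*1/1254552 - 2184239*1/1394654 = -936557/1254552 - 2184239/1394654 = -2023207186103/874832982504 ≈ -2.3127)
sqrt(l + B) = sqrt(-2023207186103/874832982504 + 4250314) = sqrt(3718312849991320153/874832982504) = sqrt(813225680110213739990327900778)/437416491252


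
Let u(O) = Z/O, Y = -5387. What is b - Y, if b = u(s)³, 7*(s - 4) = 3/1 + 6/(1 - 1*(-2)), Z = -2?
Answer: 193589875/35937 ≈ 5386.9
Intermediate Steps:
s = 33/7 (s = 4 + (3/1 + 6/(1 - 1*(-2)))/7 = 4 + (3*1 + 6/(1 + 2))/7 = 4 + (3 + 6/3)/7 = 4 + (3 + 6*(⅓))/7 = 4 + (3 + 2)/7 = 4 + (⅐)*5 = 4 + 5/7 = 33/7 ≈ 4.7143)
u(O) = -2/O
b = -2744/35937 (b = (-2/33/7)³ = (-2*7/33)³ = (-14/33)³ = -2744/35937 ≈ -0.076356)
b - Y = -2744/35937 - 1*(-5387) = -2744/35937 + 5387 = 193589875/35937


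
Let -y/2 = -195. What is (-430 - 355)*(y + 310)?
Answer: -549500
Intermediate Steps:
y = 390 (y = -2*(-195) = 390)
(-430 - 355)*(y + 310) = (-430 - 355)*(390 + 310) = -785*700 = -549500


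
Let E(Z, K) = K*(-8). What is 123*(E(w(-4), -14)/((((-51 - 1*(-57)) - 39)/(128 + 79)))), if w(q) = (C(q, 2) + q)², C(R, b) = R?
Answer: -950544/11 ≈ -86413.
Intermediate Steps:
w(q) = 4*q² (w(q) = (q + q)² = (2*q)² = 4*q²)
E(Z, K) = -8*K
123*(E(w(-4), -14)/((((-51 - 1*(-57)) - 39)/(128 + 79)))) = 123*((-8*(-14))/((((-51 - 1*(-57)) - 39)/(128 + 79)))) = 123*(112/((((-51 + 57) - 39)/207))) = 123*(112/(((6 - 39)*(1/207)))) = 123*(112/((-33*1/207))) = 123*(112/(-11/69)) = 123*(112*(-69/11)) = 123*(-7728/11) = -950544/11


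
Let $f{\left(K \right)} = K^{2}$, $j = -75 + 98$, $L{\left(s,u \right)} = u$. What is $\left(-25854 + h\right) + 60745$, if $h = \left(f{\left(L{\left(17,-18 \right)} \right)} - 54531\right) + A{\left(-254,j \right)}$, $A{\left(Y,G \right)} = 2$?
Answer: $-19314$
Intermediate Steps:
$j = 23$
$h = -54205$ ($h = \left(\left(-18\right)^{2} - 54531\right) + 2 = \left(324 - 54531\right) + 2 = -54207 + 2 = -54205$)
$\left(-25854 + h\right) + 60745 = \left(-25854 - 54205\right) + 60745 = -80059 + 60745 = -19314$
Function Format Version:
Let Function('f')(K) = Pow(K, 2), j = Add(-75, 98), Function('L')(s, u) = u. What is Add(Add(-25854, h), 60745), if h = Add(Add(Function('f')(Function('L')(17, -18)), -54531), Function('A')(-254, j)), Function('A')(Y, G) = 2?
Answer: -19314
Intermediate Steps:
j = 23
h = -54205 (h = Add(Add(Pow(-18, 2), -54531), 2) = Add(Add(324, -54531), 2) = Add(-54207, 2) = -54205)
Add(Add(-25854, h), 60745) = Add(Add(-25854, -54205), 60745) = Add(-80059, 60745) = -19314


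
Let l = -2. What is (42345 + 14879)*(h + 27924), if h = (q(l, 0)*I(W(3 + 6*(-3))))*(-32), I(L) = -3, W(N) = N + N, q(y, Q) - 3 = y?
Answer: 1603416480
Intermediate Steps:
q(y, Q) = 3 + y
W(N) = 2*N
h = 96 (h = ((3 - 2)*(-3))*(-32) = (1*(-3))*(-32) = -3*(-32) = 96)
(42345 + 14879)*(h + 27924) = (42345 + 14879)*(96 + 27924) = 57224*28020 = 1603416480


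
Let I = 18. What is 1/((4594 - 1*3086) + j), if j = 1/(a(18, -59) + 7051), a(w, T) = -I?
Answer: 7033/10605765 ≈ 0.00066313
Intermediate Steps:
a(w, T) = -18 (a(w, T) = -1*18 = -18)
j = 1/7033 (j = 1/(-18 + 7051) = 1/7033 ≈ 0.00014219)
1/((4594 - 1*3086) + j) = 1/((4594 - 1*3086) + 1/7033) = 1/((4594 - 3086) + 1/7033) = 1/(1508 + 1/7033) = 1/(10605765/7033) = 7033/10605765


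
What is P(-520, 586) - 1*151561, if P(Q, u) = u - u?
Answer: -151561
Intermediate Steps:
P(Q, u) = 0
P(-520, 586) - 1*151561 = 0 - 1*151561 = 0 - 151561 = -151561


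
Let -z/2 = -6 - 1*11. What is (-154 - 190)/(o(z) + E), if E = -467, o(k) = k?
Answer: 344/433 ≈ 0.79446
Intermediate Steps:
z = 34 (z = -2*(-6 - 1*11) = -2*(-6 - 11) = -2*(-17) = 34)
(-154 - 190)/(o(z) + E) = (-154 - 190)/(34 - 467) = -344/(-433) = -344*(-1/433) = 344/433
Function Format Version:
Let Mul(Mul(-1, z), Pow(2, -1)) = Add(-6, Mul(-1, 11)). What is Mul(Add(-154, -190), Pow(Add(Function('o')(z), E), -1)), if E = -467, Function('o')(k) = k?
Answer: Rational(344, 433) ≈ 0.79446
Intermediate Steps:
z = 34 (z = Mul(-2, Add(-6, Mul(-1, 11))) = Mul(-2, Add(-6, -11)) = Mul(-2, -17) = 34)
Mul(Add(-154, -190), Pow(Add(Function('o')(z), E), -1)) = Mul(Add(-154, -190), Pow(Add(34, -467), -1)) = Mul(-344, Pow(-433, -1)) = Mul(-344, Rational(-1, 433)) = Rational(344, 433)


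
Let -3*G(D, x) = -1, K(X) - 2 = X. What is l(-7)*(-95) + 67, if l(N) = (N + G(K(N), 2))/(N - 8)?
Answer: 223/9 ≈ 24.778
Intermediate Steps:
K(X) = 2 + X
G(D, x) = ⅓ (G(D, x) = -⅓*(-1) = ⅓)
l(N) = (⅓ + N)/(-8 + N) (l(N) = (N + ⅓)/(N - 8) = (⅓ + N)/(-8 + N))
l(-7)*(-95) + 67 = ((⅓ - 7)/(-8 - 7))*(-95) + 67 = (-20/3/(-15))*(-95) + 67 = -1/15*(-20/3)*(-95) + 67 = (4/9)*(-95) + 67 = -380/9 + 67 = 223/9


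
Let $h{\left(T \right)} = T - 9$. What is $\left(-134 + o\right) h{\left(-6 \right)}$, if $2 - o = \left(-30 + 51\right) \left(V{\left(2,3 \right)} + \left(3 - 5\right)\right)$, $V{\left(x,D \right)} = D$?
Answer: $2295$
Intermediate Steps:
$h{\left(T \right)} = -9 + T$
$o = -19$ ($o = 2 - \left(-30 + 51\right) \left(3 + \left(3 - 5\right)\right) = 2 - 21 \left(3 + \left(3 - 5\right)\right) = 2 - 21 \left(3 - 2\right) = 2 - 21 \cdot 1 = 2 - 21 = -19$)
$\left(-134 + o\right) h{\left(-6 \right)} = \left(-134 - 19\right) \left(-9 - 6\right) = \left(-153\right) \left(-15\right) = 2295$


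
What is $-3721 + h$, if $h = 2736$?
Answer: $-985$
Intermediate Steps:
$-3721 + h = -3721 + 2736 = -985$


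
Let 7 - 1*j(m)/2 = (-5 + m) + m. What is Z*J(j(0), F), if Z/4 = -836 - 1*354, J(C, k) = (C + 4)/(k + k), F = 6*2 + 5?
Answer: -3920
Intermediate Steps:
j(m) = 24 - 4*m (j(m) = 14 - 2*((-5 + m) + m) = 14 - 2*(-5 + 2*m) = 14 + (10 - 4*m) = 24 - 4*m)
F = 17 (F = 12 + 5 = 17)
J(C, k) = (4 + C)/(2*k) (J(C, k) = (4 + C)/((2*k)) = (4 + C)*(1/(2*k)) = (4 + C)/(2*k))
Z = -4760 (Z = 4*(-836 - 1*354) = 4*(-836 - 354) = 4*(-1190) = -4760)
Z*J(j(0), F) = -2380*(4 + (24 - 4*0))/17 = -2380*(4 + (24 + 0))/17 = -2380*(4 + 24)/17 = -2380*28/17 = -4760*14/17 = -3920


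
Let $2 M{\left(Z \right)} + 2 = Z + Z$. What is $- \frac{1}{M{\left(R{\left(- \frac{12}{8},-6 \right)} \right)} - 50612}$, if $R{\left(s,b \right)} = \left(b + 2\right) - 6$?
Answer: $\frac{1}{50623} \approx 1.9754 \cdot 10^{-5}$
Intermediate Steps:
$R{\left(s,b \right)} = -4 + b$ ($R{\left(s,b \right)} = \left(2 + b\right) - 6 = -4 + b$)
$M{\left(Z \right)} = -1 + Z$ ($M{\left(Z \right)} = -1 + \frac{Z + Z}{2} = -1 + \frac{2 Z}{2} = -1 + Z$)
$- \frac{1}{M{\left(R{\left(- \frac{12}{8},-6 \right)} \right)} - 50612} = - \frac{1}{\left(-1 - 10\right) - 50612} = - \frac{1}{-11 - 50612} = - \frac{1}{-50623} = \left(-1\right) \left(- \frac{1}{50623}\right) = \frac{1}{50623}$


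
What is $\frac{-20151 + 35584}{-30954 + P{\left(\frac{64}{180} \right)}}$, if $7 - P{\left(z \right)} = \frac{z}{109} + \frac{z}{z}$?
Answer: $- \frac{6881715}{13799996} \approx -0.49868$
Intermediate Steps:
$P{\left(z \right)} = 6 - \frac{z}{109}$ ($P{\left(z \right)} = 7 - \left(\frac{z}{109} + \frac{z}{z}\right) = 7 - \left(z \frac{1}{109} + 1\right) = 7 - \left(\frac{z}{109} + 1\right) = 7 - \left(1 + \frac{z}{109}\right) = 6 - \frac{z}{109}$)
$\frac{-20151 + 35584}{-30954 + P{\left(\frac{64}{180} \right)}} = \frac{-20151 + 35584}{-30954 + \left(6 - \frac{64 \cdot \frac{1}{180}}{109}\right)} = \frac{15433}{-30954 + \left(6 - \frac{64 \cdot \frac{1}{180}}{109}\right)} = \frac{15433}{-30954 + \left(6 - \frac{16}{4905}\right)} = \frac{15433}{-30954 + \frac{29414}{4905}} = \frac{15433}{- \frac{151799956}{4905}} = 15433 \left(- \frac{4905}{151799956}\right) = - \frac{6881715}{13799996}$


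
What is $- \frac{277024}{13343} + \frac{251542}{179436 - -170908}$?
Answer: $- \frac{4258971425}{212483636} \approx -20.044$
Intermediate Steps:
$- \frac{277024}{13343} + \frac{251542}{179436 - -170908} = \left(-277024\right) \frac{1}{13343} + \frac{251542}{179436 + 170908} = - \frac{25184}{1213} + \frac{251542}{350344} = - \frac{25184}{1213} + 251542 \cdot \frac{1}{350344} = - \frac{25184}{1213} + \frac{125771}{175172} = - \frac{4258971425}{212483636}$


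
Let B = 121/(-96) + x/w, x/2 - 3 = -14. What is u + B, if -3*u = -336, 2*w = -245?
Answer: 2608819/23520 ≈ 110.92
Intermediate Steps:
x = -22 (x = 6 + 2*(-14) = 6 - 28 = -22)
w = -245/2 (w = (½)*(-245) = -245/2 ≈ -122.50)
u = 112 (u = -⅓*(-336) = 112)
B = -25421/23520 (B = 121/(-96) - 22/(-245/2) = 121*(-1/96) - 22*(-2/245) = -121/96 + 44/245 = -25421/23520 ≈ -1.0808)
u + B = 112 - 25421/23520 = 2608819/23520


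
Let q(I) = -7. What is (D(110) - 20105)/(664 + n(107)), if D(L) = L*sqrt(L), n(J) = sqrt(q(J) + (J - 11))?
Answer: -(20105 - 110*sqrt(110))/(664 + sqrt(89)) ≈ -28.141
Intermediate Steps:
n(J) = sqrt(-18 + J) (n(J) = sqrt(-7 + (J - 11)) = sqrt(-7 + (-11 + J)) = sqrt(-18 + J))
D(L) = L**(3/2)
(D(110) - 20105)/(664 + n(107)) = (110**(3/2) - 20105)/(664 + sqrt(-18 + 107)) = (110*sqrt(110) - 20105)/(664 + sqrt(89)) = (-20105 + 110*sqrt(110))/(664 + sqrt(89))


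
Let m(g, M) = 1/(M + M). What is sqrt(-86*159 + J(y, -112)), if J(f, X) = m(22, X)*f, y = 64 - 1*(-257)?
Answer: I*sqrt(42886158)/56 ≈ 116.94*I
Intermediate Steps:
y = 321 (y = 64 + 257 = 321)
m(g, M) = 1/(2*M)
J(f, X) = f/(2*X) (J(f, X) = (1/(2*X))*f = f/(2*X))
sqrt(-86*159 + J(y, -112)) = sqrt(-86*159 + (1/2)*321/(-112)) = sqrt(-13674 + (1/2)*321*(-1/112)) = sqrt(-13674 - 321/224) = sqrt(-3063297/224) = I*sqrt(42886158)/56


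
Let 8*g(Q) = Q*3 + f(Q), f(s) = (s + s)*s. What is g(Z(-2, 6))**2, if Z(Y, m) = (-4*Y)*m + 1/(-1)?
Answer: 20784481/64 ≈ 3.2476e+5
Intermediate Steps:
f(s) = 2*s**2 (f(s) = (2*s)*s = 2*s**2)
Z(Y, m) = -1 - 4*Y*m (Z(Y, m) = -4*Y*m - 1 = -1 - 4*Y*m)
g(Q) = Q**2/4 + 3*Q/8 (g(Q) = (Q*3 + 2*Q**2)/8 = (3*Q + 2*Q**2)/8 = (2*Q**2 + 3*Q)/8 = Q**2/4 + 3*Q/8)
g(Z(-2, 6))**2 = ((-1 - 4*(-2)*6)*(3 + 2*(-1 - 4*(-2)*6))/8)**2 = ((-1 + 48)*(3 + 2*(-1 + 48))/8)**2 = ((1/8)*47*(3 + 2*47))**2 = ((1/8)*47*(3 + 94))**2 = ((1/8)*47*97)**2 = (4559/8)**2 = 20784481/64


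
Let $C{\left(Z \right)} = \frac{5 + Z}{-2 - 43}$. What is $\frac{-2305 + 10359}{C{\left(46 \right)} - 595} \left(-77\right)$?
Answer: $\frac{4651185}{4471} \approx 1040.3$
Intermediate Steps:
$C{\left(Z \right)} = - \frac{1}{9} - \frac{Z}{45}$ ($C{\left(Z \right)} = \frac{5 + Z}{-45} = \left(5 + Z\right) \left(- \frac{1}{45}\right) = - \frac{1}{9} - \frac{Z}{45}$)
$\frac{-2305 + 10359}{C{\left(46 \right)} - 595} \left(-77\right) = \frac{-2305 + 10359}{\left(- \frac{1}{9} - \frac{46}{45}\right) - 595} \left(-77\right) = \frac{8054}{\left(- \frac{1}{9} - \frac{46}{45}\right) - 595} \left(-77\right) = \frac{8054}{- \frac{17}{15} - 595} \left(-77\right) = \frac{8054}{- \frac{8942}{15}} \left(-77\right) = 8054 \left(- \frac{15}{8942}\right) \left(-77\right) = \left(- \frac{60405}{4471}\right) \left(-77\right) = \frac{4651185}{4471}$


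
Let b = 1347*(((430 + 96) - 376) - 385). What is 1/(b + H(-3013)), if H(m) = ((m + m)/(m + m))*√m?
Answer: -316545/100200740038 - I*√3013/100200740038 ≈ -3.1591e-6 - 5.4781e-10*I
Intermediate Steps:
H(m) = √m (H(m) = ((2*m)/((2*m)))*√m = ((2*m)*(1/(2*m)))*√m = 1*√m = √m)
b = -316545 (b = 1347*((526 - 376) - 385) = 1347*(150 - 385) = 1347*(-235) = -316545)
1/(b + H(-3013)) = 1/(-316545 + √(-3013)) = 1/(-316545 + I*√3013)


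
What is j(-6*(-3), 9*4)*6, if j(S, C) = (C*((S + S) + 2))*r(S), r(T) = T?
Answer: 147744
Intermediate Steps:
j(S, C) = C*S*(2 + 2*S) (j(S, C) = (C*((S + S) + 2))*S = (C*(2*S + 2))*S = (C*(2 + 2*S))*S = C*S*(2 + 2*S))
j(-6*(-3), 9*4)*6 = (2*(9*4)*(-6*(-3))*(1 - 6*(-3)))*6 = (2*36*18*(1 + 18))*6 = (2*36*18*19)*6 = 24624*6 = 147744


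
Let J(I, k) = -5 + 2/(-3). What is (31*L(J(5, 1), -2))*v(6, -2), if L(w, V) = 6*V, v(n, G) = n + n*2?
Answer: -6696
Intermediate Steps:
v(n, G) = 3*n (v(n, G) = n + 2*n = 3*n)
J(I, k) = -17/3 (J(I, k) = -5 + 2*(-1/3) = -5 - 2/3 = -17/3)
(31*L(J(5, 1), -2))*v(6, -2) = (31*(6*(-2)))*(3*6) = (31*(-12))*18 = -372*18 = -6696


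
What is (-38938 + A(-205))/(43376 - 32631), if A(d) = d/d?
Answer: -38937/10745 ≈ -3.6237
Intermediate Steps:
A(d) = 1
(-38938 + A(-205))/(43376 - 32631) = (-38938 + 1)/(43376 - 32631) = -38937/10745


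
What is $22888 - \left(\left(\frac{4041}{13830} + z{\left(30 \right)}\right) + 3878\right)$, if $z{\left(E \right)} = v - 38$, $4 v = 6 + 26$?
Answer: $\frac{87773053}{4610} \approx 19040.0$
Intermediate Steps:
$v = 8$ ($v = \frac{6 + 26}{4} = \frac{1}{4} \cdot 32 = 8$)
$z{\left(E \right)} = -30$ ($z{\left(E \right)} = 8 - 38 = -30$)
$22888 - \left(\left(\frac{4041}{13830} + z{\left(30 \right)}\right) + 3878\right) = 22888 - \left(\left(\frac{4041}{13830} - 30\right) + 3878\right) = 22888 - \left(\left(4041 \cdot \frac{1}{13830} - 30\right) + 3878\right) = 22888 - \left(\left(\frac{1347}{4610} - 30\right) + 3878\right) = 22888 - \left(- \frac{136953}{4610} + 3878\right) = 22888 - \frac{17740627}{4610} = \frac{87773053}{4610}$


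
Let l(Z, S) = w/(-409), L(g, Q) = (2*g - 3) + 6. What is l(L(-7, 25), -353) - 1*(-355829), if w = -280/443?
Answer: 64471589303/181187 ≈ 3.5583e+5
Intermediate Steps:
L(g, Q) = 3 + 2*g (L(g, Q) = (-3 + 2*g) + 6 = 3 + 2*g)
w = -280/443 (w = -280*1/443 = -280/443 ≈ -0.63205)
l(Z, S) = 280/181187 (l(Z, S) = -280/443/(-409) = -280/443*(-1/409) = 280/181187)
l(L(-7, 25), -353) - 1*(-355829) = 280/181187 - 1*(-355829) = 280/181187 + 355829 = 64471589303/181187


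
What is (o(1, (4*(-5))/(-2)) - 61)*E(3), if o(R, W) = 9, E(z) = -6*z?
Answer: 936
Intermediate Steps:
(o(1, (4*(-5))/(-2)) - 61)*E(3) = (9 - 61)*(-6*3) = -52*(-18) = 936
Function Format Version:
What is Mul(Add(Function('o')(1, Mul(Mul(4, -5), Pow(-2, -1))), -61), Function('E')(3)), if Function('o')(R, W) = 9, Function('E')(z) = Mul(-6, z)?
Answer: 936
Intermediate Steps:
Mul(Add(Function('o')(1, Mul(Mul(4, -5), Pow(-2, -1))), -61), Function('E')(3)) = Mul(Add(9, -61), Mul(-6, 3)) = Mul(-52, -18) = 936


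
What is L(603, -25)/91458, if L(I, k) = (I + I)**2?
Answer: 80802/5081 ≈ 15.903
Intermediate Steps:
L(I, k) = 4*I**2 (L(I, k) = (2*I)**2 = 4*I**2)
L(603, -25)/91458 = (4*603**2)/91458 = (4*363609)*(1/91458) = 1454436*(1/91458) = 80802/5081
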